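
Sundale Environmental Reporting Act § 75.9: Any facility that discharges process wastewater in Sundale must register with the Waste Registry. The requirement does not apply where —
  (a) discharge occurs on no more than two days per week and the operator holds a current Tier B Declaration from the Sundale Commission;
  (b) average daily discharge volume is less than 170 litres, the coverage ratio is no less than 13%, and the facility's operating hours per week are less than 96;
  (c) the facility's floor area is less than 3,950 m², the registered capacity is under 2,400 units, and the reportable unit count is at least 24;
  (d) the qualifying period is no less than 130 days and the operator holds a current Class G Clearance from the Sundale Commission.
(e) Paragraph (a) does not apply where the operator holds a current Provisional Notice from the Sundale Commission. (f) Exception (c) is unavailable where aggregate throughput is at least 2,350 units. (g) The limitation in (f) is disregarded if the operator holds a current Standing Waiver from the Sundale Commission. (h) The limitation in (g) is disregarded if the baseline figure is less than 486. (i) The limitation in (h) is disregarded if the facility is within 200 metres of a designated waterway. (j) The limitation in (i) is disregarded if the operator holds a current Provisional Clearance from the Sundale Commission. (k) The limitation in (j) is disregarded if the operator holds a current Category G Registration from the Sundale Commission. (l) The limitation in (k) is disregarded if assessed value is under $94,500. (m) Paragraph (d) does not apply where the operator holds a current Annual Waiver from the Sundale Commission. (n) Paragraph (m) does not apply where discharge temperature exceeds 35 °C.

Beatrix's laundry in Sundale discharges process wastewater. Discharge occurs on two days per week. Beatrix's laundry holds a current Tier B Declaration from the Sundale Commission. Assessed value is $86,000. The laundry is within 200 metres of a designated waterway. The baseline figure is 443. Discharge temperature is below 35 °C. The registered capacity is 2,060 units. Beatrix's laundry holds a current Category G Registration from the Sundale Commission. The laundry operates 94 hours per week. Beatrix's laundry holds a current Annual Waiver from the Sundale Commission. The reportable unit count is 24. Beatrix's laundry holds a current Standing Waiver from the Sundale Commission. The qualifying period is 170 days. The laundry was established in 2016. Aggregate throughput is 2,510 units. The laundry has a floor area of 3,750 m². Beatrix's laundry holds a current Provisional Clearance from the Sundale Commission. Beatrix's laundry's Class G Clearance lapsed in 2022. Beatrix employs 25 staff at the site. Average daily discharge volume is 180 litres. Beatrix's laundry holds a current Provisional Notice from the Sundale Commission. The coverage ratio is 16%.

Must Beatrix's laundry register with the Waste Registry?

Yes — Beatrix's laundry must register with the Waste Registry.

Exception (a): discharge occurs on no more than two days per week; a current Tier B Declaration is held — every condition holds. However, paragraph (e) must be considered: (e) is triggered — a current Provisional Notice is held. (a) is therefore removed.
Exception (b) does not apply: average daily discharge volume is 180 litres, not less than 170 litres.
All of (c)'s requirements are met (the facility's floor area is 3,750 m², less than the 3,950 m² limit; the registered capacity is 2,060 units, under the 2,400 units limit; the reportable unit count is 24, meeting the 24 threshold). But: (f) operates against (c): aggregate throughput is 2,510 units, meeting the 2,350 units threshold. (g) is triggered (a current Standing Waiver is held), but is displaced by (h): (h) is engaged — the baseline figure is 443, less than the 486 limit. (i) would limit (h) — the laundry is within 200 m of a designated waterway — but (j) sets (i) aside: (j) operates against (i): a current Provisional Clearance is held. (k) would limit (j) — a current Category G Registration is held — but (l) sets (k) aside: (l) applies — assessed value is $86,000, under the $94,500 limit. (c) is therefore removed.
Exception (d) does not apply: there is no Class G Clearance in force.
None of the exceptions is available; § 75.9 applies in full.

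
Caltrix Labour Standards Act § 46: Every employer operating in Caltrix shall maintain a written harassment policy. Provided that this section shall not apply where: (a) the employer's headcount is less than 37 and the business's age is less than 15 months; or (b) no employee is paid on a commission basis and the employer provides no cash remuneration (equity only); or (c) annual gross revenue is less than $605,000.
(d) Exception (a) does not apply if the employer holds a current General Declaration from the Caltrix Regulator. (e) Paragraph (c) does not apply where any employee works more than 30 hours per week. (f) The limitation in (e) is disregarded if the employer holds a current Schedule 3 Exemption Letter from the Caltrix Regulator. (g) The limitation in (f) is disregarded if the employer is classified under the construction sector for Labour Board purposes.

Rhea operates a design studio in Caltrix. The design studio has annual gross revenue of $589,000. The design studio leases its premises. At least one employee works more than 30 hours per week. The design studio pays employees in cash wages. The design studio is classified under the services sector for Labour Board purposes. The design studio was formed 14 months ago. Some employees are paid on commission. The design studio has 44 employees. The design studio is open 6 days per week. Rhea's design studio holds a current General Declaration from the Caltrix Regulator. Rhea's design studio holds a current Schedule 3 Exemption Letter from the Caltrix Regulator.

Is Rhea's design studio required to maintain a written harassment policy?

No — exception (c) applies; Rhea's design studio is not required to maintain a written harassment policy.

Exception (a) requires that the employer's headcount is less than 37; but the employer's headcount is 44, not less than 37, so (a) is unavailable.
Exception (b) fails — some employees are paid on commission.
Exception (c) is satisfied on its face — annual gross revenue is $589,000, less than the $605,000 limit. Considering the limiting provisions: (e) is engaged (at least one employee exceeds 30 hours/week), but is set aside by (f): (f) is engaged — a current Schedule 3 Exemption Letter is held. (g), which would lift (f), is not triggered — the design studio is classified under the services sector. So (c) applies.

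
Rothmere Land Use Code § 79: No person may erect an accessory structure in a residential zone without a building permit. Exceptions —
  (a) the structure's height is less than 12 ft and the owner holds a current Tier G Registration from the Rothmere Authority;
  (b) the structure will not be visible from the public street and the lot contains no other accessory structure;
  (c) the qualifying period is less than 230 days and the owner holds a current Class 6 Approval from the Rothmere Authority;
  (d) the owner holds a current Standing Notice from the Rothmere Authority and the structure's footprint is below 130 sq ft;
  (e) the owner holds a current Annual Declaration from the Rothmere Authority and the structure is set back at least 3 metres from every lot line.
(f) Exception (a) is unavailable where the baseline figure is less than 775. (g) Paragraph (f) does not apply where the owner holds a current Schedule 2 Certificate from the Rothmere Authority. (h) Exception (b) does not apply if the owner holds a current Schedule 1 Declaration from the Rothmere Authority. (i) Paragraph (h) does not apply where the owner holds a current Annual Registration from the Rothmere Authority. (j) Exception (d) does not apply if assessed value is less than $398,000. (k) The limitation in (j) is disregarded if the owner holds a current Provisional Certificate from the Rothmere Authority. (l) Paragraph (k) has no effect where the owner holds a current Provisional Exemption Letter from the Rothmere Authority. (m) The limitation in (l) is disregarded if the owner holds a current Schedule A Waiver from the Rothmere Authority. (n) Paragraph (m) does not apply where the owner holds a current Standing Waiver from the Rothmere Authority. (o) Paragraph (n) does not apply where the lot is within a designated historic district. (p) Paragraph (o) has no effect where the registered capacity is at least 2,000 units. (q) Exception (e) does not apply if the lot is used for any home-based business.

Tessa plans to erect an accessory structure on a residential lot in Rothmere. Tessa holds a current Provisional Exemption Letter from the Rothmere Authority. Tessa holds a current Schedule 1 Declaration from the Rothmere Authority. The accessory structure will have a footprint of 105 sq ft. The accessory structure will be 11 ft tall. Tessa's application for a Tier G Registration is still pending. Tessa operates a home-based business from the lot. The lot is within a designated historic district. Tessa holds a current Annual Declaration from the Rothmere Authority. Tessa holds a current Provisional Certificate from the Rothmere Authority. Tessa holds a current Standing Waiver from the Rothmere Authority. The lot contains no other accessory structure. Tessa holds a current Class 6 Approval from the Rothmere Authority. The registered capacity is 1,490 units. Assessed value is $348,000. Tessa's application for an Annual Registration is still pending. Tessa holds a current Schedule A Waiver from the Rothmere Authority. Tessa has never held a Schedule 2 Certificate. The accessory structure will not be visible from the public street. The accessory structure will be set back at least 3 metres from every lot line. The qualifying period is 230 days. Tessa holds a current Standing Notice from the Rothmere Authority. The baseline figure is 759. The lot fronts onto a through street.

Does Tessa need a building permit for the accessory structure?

No — exception (d) applies; Tessa does not need a building permit.

Exception (a) fails — the Tier G Registration is not current.
Exception (b) is satisfied on its face — the structure will not be visible from the street; the lot has no other accessory structure. But applying paragraphs (h)–(i): (h) operates — a current Schedule 1 Declaration is held. (i) is not triggered (the Annual Registration is not current), so (h) stands. (b) is therefore removed.
Exception (c) fails — the qualifying period is 230 days, not less than 230 days.
Exception (d)'s conditions are all satisfied: a current Standing Notice is held; the structure's footprint is 105 sq ft, below the 130 sq ft limit. Under paragraphs (j)–(p): (j) operates (assessed value is $348,000, less than the $398,000 limit), but is overridden by (k): (k) is triggered — a current Provisional Certificate is held. (l) would limit (k) — a current Provisional Exemption Letter is held — but (m) sets (l) aside: (m) applies — a current Schedule A Waiver is held. (n) would limit (m) — a current Standing Waiver is held — but (o) sets (n) aside: (o) operates against (n): the lot is in a historic district. (p) does not operate here (the registered capacity is 1,490 units, short of 2,000 units), so (o) stands. So (d) applies.
Exception (e)'s conditions are all satisfied: a current Annual Declaration is held; the setback is at least 3 m on every side. Turning to paragraph (q): (q) operates against (e): a home-based business operates on the lot. Exception (e) does not apply.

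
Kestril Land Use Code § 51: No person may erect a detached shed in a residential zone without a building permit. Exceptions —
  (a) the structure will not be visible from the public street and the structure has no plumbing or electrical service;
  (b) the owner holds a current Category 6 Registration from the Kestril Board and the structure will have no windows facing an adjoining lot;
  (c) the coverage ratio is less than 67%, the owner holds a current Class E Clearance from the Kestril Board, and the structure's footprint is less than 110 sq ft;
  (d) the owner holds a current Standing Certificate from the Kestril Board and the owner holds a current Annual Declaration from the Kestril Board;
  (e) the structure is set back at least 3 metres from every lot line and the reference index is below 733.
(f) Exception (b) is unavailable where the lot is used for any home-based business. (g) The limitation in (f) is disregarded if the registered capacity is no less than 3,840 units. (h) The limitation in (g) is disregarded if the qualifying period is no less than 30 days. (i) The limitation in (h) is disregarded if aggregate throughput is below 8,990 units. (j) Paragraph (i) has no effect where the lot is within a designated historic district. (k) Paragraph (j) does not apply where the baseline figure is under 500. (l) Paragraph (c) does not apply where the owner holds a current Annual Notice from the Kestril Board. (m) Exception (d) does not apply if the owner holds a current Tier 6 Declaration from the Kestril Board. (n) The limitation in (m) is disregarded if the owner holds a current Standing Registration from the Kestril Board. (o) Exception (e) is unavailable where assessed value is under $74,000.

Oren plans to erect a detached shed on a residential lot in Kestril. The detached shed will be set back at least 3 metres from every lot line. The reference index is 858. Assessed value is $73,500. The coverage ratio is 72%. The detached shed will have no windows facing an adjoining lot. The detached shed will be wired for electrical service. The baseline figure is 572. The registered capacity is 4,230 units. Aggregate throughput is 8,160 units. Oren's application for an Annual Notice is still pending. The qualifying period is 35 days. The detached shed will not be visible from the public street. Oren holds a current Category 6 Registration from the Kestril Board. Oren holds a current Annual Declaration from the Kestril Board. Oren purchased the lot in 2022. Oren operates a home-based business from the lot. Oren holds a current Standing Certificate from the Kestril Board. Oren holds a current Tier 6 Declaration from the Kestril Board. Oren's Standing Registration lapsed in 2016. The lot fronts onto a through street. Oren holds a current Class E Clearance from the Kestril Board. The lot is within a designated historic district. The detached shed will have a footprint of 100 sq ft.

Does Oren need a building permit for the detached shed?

Exception (a) requires that the structure has no plumbing or electrical service; but electrical service is planned, so (a) is unavailable.
Exception (b): a current Category 6 Registration is held; no windows face an adjoining lot — every condition holds. But applying paragraphs (f)–(k): (f) applies — a home-based business operates on the lot. (g) applies (the registered capacity is 4,230 units, meeting the 3,840 units threshold), but is itself disapplied by (h): (h) is engaged — the qualifying period is 35 days, meeting the 30 days threshold. (i) operates (aggregate throughput is 8,160 units, below the 8,990 units limit), but is displaced by (j): (j) operates against (i): the lot is in a historic district. (k) is inapplicable (the baseline figure is 572, not under 500), so (j) stands. So (b) is unavailable.
Exception (c) does not apply: the coverage ratio is 72%, not less than 67%.
All of (d)'s requirements are met (a current Standing Certificate is held; a current Annual Declaration is held). Turning to paragraphs (m)–(n): (m) is engaged — a current Tier 6 Declaration is held. (n) does not operate here (no current Standing Registration is held), so (m) stands. So (d) is unavailable.
Exception (e) does not apply: the reference index is 858, not below 733.
No exception is made out. Oren falls within the general rule.

Yes — Oren must obtain a building permit.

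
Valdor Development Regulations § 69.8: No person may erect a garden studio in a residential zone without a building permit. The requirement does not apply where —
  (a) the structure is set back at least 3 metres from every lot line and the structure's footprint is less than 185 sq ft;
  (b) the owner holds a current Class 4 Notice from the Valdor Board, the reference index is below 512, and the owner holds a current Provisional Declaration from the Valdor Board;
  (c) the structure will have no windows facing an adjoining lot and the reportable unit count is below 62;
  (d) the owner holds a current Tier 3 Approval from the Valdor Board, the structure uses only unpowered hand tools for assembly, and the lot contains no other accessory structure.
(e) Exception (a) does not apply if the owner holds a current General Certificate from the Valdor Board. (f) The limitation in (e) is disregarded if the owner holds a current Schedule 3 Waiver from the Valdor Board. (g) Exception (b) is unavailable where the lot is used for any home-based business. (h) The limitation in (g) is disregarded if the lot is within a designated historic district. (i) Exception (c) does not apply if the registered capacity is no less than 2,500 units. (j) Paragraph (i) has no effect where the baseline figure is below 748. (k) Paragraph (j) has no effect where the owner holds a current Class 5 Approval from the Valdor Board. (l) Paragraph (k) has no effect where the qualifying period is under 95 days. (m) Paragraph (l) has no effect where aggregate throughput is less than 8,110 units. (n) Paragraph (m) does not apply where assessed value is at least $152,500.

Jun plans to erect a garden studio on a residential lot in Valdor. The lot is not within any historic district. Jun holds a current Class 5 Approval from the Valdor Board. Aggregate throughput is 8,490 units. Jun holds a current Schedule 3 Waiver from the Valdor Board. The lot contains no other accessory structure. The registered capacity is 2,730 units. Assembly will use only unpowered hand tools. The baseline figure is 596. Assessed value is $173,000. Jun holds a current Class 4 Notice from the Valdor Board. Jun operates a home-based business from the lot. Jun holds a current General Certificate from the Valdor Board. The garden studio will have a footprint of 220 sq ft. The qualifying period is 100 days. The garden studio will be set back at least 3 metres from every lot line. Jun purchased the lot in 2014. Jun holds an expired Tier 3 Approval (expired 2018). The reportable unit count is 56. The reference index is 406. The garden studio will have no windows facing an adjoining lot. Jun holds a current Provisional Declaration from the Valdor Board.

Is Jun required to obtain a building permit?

Exception (a) fails — the structure's footprint is 220 sq ft, not less than 185 sq ft.
All of (b)'s requirements are met (a current Class 4 Notice is held; the reference index is 406, below the 512 limit; a current Provisional Declaration is held). Turning to paragraphs (g)–(h): (g) applies — a home-based business operates on the lot. (h), which would lift (g), is not triggered — the lot is not in a historic district. So (b) is unavailable.
All of (c)'s requirements are met (no windows face an adjoining lot; the reportable unit count is 56, below the 62 limit). Turning to paragraphs (i)–(n): (i) operates against (c): the registered capacity is 2,730 units, meeting the 2,500 units threshold. (j) would limit (i) — the baseline figure is 596, below the 748 limit — but (k) sets (j) aside: (k) operates against (j): a current Class 5 Approval is held. (l), which would lift (k), does not operate here — the qualifying period is 100 days, not under 95 days. (c) is therefore removed.
Exception (d) does not apply: the Tier 3 Approval is not current.
None of the exceptions is available; § 69.8 applies in full.

Yes — Jun must obtain a building permit.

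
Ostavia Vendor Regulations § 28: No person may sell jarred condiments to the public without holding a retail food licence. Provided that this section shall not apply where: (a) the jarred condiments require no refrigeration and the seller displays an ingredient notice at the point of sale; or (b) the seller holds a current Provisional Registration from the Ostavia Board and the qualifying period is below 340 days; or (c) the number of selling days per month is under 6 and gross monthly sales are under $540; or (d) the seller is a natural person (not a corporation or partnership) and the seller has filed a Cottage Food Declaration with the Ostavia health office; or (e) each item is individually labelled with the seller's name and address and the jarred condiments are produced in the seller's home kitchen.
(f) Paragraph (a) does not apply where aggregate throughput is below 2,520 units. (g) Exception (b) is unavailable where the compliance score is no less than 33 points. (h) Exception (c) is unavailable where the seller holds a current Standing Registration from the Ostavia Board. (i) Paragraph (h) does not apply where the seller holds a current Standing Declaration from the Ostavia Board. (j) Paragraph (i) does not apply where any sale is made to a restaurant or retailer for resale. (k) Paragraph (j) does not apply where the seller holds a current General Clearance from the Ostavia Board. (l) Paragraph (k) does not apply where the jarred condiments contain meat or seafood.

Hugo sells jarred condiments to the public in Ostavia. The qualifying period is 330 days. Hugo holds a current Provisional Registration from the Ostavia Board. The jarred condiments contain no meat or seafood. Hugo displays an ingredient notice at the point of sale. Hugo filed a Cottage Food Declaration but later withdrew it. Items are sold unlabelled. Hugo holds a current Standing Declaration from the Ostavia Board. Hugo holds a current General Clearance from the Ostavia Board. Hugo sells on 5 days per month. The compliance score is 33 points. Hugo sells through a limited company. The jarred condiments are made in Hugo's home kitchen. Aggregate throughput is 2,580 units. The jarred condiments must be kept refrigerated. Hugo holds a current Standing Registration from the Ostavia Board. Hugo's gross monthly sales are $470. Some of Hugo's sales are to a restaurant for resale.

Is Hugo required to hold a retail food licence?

Exception (a) requires that the jarred condiments require no refrigeration; but the jarred condiments require refrigeration, so (a) is unavailable.
Exception (b)'s conditions are all satisfied: a current Provisional Registration is held; the qualifying period is 330 days, below the 340 days limit. But: (g) operates against (b): the compliance score is 33 points, meeting the 33 points threshold. (b) is therefore removed.
Exception (c) is satisfied on its face — the number of selling days per month is 5, under the 6 limit; gross monthly sales are $470, under the $540 limit. Applying paragraphs (h)–(l): (h) is triggered (a current Standing Registration is held), but yields to (i): (i) operates against (h): a current Standing Declaration is held. (j) would limit (i) — some sales are to a restaurant for resale — but (k) sets (j) aside: (k) operates against (j): a current General Clearance is held. (l), which would lift (k), is not triggered — the jarred condiments contain no meat or seafood. Exception (c) stands.
Exception (d) does not apply: the seller operates through a limited company.
Exception (e) requires that each item is individually labelled with the seller's name and address; but items are sold unlabelled, so (e) is unavailable.

No — exception (c) applies; Hugo is not required to hold a retail food licence.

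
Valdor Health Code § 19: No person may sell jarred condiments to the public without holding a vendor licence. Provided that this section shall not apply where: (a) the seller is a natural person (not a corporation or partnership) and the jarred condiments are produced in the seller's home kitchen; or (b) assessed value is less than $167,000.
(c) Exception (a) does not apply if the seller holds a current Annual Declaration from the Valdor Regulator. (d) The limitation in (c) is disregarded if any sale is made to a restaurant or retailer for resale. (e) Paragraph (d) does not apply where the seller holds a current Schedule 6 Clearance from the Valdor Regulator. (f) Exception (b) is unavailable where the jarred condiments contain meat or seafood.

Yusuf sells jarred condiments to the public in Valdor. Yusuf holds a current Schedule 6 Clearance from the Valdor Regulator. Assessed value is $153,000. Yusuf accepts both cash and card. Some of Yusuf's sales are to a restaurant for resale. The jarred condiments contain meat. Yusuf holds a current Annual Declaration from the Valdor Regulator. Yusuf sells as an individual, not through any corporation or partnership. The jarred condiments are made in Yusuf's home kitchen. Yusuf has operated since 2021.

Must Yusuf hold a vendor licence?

Yes — Yusuf must hold a vendor licence.

Exception (a) is satisfied on its face — the seller is a natural person; the jarred condiments are home-kitchen produced. Turning to paragraphs (c)–(e): (c) operates against (a): a current Annual Declaration is held. (d) is engaged (some sales are to a restaurant for resale), but is overridden by (e): (e) operates against (d): a current Schedule 6 Clearance is held. So (a) is unavailable.
All of (b)'s requirements are met (assessed value is $153,000, less than the $167,000 limit). Turning to paragraph (f): (f) operates against (b): the jarred condiments contain meat. So (b) is unavailable.
No exception applies. The general rule governs.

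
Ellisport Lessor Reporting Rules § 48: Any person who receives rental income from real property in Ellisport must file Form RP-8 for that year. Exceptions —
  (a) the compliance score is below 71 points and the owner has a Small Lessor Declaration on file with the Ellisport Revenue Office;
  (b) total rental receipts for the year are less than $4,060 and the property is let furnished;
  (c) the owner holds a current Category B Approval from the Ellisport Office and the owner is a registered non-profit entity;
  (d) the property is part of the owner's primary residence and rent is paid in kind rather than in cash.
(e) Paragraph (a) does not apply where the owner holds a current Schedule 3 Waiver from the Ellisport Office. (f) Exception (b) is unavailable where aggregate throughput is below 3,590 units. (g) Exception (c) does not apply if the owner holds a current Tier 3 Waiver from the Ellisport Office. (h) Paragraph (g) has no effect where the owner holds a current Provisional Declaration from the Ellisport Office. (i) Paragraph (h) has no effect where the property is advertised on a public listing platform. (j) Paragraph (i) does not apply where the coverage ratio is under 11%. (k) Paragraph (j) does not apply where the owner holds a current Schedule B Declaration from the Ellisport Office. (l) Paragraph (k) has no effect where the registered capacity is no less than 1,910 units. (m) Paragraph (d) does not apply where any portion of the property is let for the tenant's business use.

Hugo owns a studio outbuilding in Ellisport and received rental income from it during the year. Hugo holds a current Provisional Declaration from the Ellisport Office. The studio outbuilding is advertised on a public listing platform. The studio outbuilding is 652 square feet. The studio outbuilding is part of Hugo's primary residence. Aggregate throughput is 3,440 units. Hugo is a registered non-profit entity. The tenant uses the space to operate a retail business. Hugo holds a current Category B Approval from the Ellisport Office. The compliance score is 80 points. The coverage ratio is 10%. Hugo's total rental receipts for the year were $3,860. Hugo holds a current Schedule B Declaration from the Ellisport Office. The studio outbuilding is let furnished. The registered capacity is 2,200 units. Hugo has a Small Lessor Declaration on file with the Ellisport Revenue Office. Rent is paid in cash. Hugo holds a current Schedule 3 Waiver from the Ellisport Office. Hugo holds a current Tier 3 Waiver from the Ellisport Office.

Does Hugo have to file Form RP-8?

No — exception (c) applies; Hugo is not required to file Form RP-8.

Exception (a) fails — the compliance score is 80 points, not below 71 points.
All of (b)'s requirements are met (total rental receipts for the year are $3,860, less than the $4,060 limit; the property is let furnished). But applying paragraph (f): (f) operates against (b): aggregate throughput is 3,440 units, below the 3,590 units limit. So (b) is unavailable.
Exception (c) is satisfied on its face — a current Category B Approval is held; Hugo is a registered non-profit. Under paragraphs (g)–(l): (g) is engaged (a current Tier 3 Waiver is held), but is overridden by (h): (h) is engaged — a current Provisional Declaration is held. (i) would limit (h) — the property is publicly advertised — but (j) sets (i) aside: (j) is triggered — the coverage ratio is 10%, under the 11% limit. (k) would limit (j) — a current Schedule B Declaration is held — but (l) sets (k) aside: (l) operates against (k): the registered capacity is 2,200 units, meeting the 1,910 units threshold. (c) remains available.
Exception (d) does not apply: rent is paid in cash.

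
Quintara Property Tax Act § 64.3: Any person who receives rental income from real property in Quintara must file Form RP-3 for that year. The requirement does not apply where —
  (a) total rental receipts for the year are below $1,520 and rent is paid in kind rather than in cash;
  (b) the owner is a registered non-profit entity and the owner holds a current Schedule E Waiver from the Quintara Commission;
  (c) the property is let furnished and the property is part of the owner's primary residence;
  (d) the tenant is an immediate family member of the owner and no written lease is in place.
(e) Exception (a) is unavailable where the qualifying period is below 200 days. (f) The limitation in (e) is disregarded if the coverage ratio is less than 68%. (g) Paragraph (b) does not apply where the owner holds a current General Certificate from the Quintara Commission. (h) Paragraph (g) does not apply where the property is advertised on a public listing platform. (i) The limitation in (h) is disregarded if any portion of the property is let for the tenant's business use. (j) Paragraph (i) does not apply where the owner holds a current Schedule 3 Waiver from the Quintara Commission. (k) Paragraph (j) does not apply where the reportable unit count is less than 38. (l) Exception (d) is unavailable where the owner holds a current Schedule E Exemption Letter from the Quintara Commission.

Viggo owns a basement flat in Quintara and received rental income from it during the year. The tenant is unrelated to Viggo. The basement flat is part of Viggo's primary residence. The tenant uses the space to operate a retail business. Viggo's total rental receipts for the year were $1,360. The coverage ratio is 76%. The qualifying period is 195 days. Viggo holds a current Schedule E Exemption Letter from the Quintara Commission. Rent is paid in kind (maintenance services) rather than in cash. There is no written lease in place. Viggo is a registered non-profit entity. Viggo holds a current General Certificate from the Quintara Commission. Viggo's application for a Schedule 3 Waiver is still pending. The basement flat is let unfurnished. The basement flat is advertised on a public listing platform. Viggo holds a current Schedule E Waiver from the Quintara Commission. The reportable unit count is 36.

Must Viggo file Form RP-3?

Yes — Viggo must file Form RP-3.

All of (a)'s requirements are met (total rental receipts for the year are $1,360, below the $1,520 limit; rent is paid in kind). But: (e) operates against (a): the qualifying period is 195 days, below the 200 days limit. (f) is inapplicable (the coverage ratio is 76%, not less than 68%), so (e) stands. So (a) is unavailable.
Exception (b): Viggo is a registered non-profit; a current Schedule E Waiver is held — every condition holds. But: (g) operates against (b): a current General Certificate is held. (h) would limit (g) — the property is publicly advertised — but (i) sets (h) aside: (i) operates against (h): the space is let for business use. (j), which would lift (i), is inapplicable — no current Schedule 3 Waiver is held. So (b) is unavailable.
Exception (c) does not apply: the property is let unfurnished.
Exception (d) does not apply: the tenant is unrelated to the owner.
No exception is made out. Viggo falls within the general rule.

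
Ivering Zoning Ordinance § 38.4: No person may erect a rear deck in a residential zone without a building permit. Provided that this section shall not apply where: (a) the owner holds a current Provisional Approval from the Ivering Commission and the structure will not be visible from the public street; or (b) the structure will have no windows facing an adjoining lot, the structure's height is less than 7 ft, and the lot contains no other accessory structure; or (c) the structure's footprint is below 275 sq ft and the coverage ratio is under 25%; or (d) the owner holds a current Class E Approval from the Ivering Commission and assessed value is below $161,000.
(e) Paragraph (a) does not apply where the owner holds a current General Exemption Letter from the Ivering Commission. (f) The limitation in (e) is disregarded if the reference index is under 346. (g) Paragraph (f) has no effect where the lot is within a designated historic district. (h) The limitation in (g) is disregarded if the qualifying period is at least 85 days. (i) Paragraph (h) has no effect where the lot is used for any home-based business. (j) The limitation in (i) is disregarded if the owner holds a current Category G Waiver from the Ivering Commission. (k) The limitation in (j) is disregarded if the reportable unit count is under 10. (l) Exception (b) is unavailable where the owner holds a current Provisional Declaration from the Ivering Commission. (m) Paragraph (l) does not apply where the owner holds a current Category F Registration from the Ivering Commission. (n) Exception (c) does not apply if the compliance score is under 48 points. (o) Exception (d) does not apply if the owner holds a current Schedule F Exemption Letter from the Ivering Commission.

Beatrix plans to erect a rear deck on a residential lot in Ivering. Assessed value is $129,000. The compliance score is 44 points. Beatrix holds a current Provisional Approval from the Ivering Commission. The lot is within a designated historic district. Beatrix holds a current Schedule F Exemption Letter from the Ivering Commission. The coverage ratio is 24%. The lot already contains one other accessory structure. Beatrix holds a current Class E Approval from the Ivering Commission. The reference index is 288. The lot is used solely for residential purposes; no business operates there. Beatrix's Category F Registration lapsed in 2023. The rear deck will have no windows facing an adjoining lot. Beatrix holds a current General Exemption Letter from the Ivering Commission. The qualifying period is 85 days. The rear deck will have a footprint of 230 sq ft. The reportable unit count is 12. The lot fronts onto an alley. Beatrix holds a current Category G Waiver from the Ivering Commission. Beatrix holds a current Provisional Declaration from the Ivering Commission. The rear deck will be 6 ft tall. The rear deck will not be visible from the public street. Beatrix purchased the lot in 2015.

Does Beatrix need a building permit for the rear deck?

No — exception (a) applies; Beatrix does not need a building permit.

Exception (a): a current Provisional Approval is held; the structure will not be visible from the street — every condition holds. Under paragraphs (e)–(k): (e) would limit (a) — a current General Exemption Letter is held — but (f) sets (e) aside: (f) operates against (e): the reference index is 288, under the 346 limit. (g) would limit (f) — the lot is in a historic district — but (h) sets (g) aside: (h) is engaged — the qualifying period is 85 days, meeting the 85 days threshold. (i) is not engaged (the lot is solely residential), so (h) stands. So (a) applies.
Exception (b) does not apply: the lot already has another accessory structure.
Exception (c): the structure's footprint is 230 sq ft, below the 275 sq ft limit; the coverage ratio is 24%, under the 25% limit — every condition holds. However, paragraph (n) must be considered: (n) operates against (c): the compliance score is 44 points, under the 48 points limit. Exception (c) does not apply.
All of (d)'s requirements are met (a current Class E Approval is held; assessed value is $129,000, below the $161,000 limit). But: (o) operates — a current Schedule F Exemption Letter is held. So (d) is unavailable.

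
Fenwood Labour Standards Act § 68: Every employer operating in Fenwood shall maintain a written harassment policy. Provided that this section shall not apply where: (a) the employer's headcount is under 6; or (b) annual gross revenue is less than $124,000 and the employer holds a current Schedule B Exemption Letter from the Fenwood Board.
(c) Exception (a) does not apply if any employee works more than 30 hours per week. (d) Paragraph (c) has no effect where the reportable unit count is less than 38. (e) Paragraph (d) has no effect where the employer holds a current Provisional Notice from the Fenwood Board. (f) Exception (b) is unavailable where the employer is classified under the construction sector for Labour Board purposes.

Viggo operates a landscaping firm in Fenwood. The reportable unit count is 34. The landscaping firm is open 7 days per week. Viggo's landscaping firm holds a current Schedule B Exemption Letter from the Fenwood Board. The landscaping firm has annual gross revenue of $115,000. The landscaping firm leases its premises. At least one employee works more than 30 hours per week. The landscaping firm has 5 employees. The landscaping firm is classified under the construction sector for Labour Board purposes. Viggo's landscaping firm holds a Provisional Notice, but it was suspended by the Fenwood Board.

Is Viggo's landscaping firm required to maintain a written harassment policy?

No — exception (a) applies; Viggo's landscaping firm is not required to maintain a written harassment policy.

All of (a)'s requirements are met (the employer's headcount is 5, under the 6 limit). Applying paragraphs (c)–(e): (c) would limit (a) — at least one employee exceeds 30 hours/week — but (d) sets (c) aside: (d) is engaged — the reportable unit count is 34, less than the 38 limit. (e), which would lift (d), does not operate here — there is no Provisional Notice in force. (a) remains available.
Exception (b)'s conditions are all satisfied: annual gross revenue is $115,000, less than the $124,000 limit; a current Schedule B Exemption Letter is held. However, paragraph (f) must be considered: (f) operates — the landscaping firm is classified under the construction sector. So (b) is unavailable.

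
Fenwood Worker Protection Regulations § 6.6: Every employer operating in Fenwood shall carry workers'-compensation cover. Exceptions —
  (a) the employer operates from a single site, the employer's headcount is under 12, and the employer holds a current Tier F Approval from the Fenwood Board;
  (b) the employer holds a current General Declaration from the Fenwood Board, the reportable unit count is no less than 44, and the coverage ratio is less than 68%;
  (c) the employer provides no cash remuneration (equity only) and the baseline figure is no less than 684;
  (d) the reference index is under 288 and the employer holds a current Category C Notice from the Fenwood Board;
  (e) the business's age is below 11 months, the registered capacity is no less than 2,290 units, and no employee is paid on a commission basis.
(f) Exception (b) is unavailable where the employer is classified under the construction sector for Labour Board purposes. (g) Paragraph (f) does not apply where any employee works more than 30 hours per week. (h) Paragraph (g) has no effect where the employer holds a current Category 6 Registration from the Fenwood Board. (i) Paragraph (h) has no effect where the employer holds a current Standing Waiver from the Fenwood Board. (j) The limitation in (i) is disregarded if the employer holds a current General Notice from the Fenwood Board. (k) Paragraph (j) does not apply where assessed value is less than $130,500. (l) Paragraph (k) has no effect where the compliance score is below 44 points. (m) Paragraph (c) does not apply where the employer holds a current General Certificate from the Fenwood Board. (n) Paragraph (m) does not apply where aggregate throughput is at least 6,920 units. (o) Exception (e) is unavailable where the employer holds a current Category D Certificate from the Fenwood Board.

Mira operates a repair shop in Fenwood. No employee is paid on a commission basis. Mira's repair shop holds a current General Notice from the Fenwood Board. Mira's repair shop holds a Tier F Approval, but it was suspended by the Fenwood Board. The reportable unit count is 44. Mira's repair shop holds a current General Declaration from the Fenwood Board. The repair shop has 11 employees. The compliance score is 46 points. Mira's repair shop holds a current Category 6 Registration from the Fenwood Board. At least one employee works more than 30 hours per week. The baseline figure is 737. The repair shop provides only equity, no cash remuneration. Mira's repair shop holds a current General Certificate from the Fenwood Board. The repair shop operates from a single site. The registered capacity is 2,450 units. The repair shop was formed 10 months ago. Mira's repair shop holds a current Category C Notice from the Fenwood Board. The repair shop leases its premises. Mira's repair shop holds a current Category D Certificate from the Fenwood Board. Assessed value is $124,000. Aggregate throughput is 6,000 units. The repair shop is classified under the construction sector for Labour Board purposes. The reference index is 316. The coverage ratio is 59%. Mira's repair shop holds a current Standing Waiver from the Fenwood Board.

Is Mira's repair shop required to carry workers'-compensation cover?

No — exception (b) applies; Mira's repair shop is not required to carry workers'-compensation cover.

Exception (a) fails — no current Tier F Approval is held.
Exception (b) is satisfied on its face — a current General Declaration is held; the reportable unit count is 44, meeting the 44 threshold; the coverage ratio is 59%, less than the 68% limit. Applying paragraphs (f)–(l): (f) would limit (b) — the repair shop is classified under the construction sector — but (g) sets (f) aside: (g) is engaged — at least one employee exceeds 30 hours/week. (h) would limit (g) — a current Category 6 Registration is held — but (i) sets (h) aside: (i) operates against (h): a current Standing Waiver is held. (j) applies (a current General Notice is held), but yields to (k): (k) operates against (j): assessed value is $124,000, less than the $130,500 limit. (l), which would lift (k), does not operate here — the compliance score is 46 points, not below 44 points. Exception (b) stands.
Exception (c): remuneration is equity-only; the baseline figure is 737, meeting the 684 threshold — every condition holds. But: (m) applies — a current General Certificate is held. (n) is not triggered (aggregate throughput is 6,000 units, short of 6,920 units), so (m) stands. So (c) is unavailable.
Exception (d) requires that the reference index is under 288; but the reference index is 316, not under 288, so (d) is unavailable.
Exception (e)'s conditions are all satisfied: the business's age is 10 months, below the 11 months limit; the registered capacity is 2,450 units, meeting the 2,290 units threshold; no employee is paid on commission. But applying paragraph (o): (o) operates against (e): a current Category D Certificate is held. So (e) is unavailable.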